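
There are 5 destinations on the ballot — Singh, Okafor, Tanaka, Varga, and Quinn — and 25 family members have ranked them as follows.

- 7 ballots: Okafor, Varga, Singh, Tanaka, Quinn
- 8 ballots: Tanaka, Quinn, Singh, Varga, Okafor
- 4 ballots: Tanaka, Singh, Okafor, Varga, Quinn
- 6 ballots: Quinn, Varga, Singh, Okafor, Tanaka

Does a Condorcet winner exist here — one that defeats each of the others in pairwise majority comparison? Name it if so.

Head-to-head results (25 voters total):
Singh vs Okafor: Singh wins 18–7.
Singh vs Tanaka: Singh wins 13–12.
Singh vs Varga: Varga wins 13–12.
Singh vs Quinn: Quinn wins 14–11.
Okafor vs Tanaka: Okafor wins 13–12.
Okafor vs Varga: Varga wins 14–11.
Okafor vs Quinn: Quinn wins 14–11.
Tanaka vs Varga: Varga wins 13–12.
Tanaka vs Quinn: Tanaka wins 19–6.
Varga vs Quinn: Quinn wins 14–11.
No candidate beats all others: Singh beats Tanaka beats Quinn beats Singh, a majority cycle.

No Condorcet winner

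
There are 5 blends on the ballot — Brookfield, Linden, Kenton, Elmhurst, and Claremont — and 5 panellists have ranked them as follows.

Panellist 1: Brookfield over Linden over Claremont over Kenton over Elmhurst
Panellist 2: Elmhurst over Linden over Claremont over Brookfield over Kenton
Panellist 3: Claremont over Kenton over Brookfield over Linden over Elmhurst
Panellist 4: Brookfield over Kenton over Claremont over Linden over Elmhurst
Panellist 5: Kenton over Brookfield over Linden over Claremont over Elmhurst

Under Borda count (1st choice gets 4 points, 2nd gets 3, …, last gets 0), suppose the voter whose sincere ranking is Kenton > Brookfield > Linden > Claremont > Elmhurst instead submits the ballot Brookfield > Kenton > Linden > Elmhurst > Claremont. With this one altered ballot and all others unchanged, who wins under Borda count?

Brookfield

Borda totals with the altered ballot: Brookfield 15, Linden 10, Kenton 10, Elmhurst 5, Claremont 10.
The winner is unchanged: still Brookfield.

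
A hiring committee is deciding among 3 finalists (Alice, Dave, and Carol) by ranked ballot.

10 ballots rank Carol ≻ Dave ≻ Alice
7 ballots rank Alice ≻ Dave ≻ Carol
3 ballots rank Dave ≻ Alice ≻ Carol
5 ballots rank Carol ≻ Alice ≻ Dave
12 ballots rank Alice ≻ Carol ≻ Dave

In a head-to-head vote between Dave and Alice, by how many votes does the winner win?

Ballots ranking Dave above Alice: 10+3 = 13.
Ballots ranking Alice above Dave: 7+5+12 = 24.
Alice wins 24–13, a margin of 11.

11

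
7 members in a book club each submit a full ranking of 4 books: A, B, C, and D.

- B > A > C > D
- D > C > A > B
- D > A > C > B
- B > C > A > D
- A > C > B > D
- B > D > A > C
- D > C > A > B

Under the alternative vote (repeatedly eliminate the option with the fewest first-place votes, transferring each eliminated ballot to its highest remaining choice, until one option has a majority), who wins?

Round 1: B 3, D 3, A 1, C 0. C has the fewest and is eliminated.
Round 2: B 3, D 3, A 1. A has the fewest and is eliminated.
Round 3: B 4, D 3. B has a majority.

B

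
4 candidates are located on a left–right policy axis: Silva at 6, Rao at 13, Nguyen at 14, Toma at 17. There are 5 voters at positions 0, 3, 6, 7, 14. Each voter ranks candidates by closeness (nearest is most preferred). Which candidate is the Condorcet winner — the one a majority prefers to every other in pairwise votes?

Silva

With single-peaked preferences on a line, the Condorcet winner is the candidate closest to the median voter.
The median voter (position 6) is closest to Silva at 6.
Check: Silva vs Nguyen — voters closer to Silva: 4 of 5.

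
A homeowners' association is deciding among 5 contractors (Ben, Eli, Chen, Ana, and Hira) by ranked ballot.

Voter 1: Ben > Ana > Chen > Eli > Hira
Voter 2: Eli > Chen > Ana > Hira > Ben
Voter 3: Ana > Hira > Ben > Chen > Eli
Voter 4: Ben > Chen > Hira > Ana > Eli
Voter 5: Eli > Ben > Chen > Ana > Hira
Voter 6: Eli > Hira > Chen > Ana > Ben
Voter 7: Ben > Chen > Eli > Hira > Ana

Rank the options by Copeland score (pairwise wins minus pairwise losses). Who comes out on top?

Ben

Pairwise results:
  Ben vs Eli: Ben wins 4–3.
  Ben vs Chen: Ben wins 5–2.
  Ben vs Ana: Ben wins 4–3.
  Ben vs Hira: Ben wins 4–3.
  Eli vs Chen: Chen wins 4–3.
  Eli vs Ana: Eli wins 4–3.
  Eli vs Hira: Eli wins 5–2.
  Chen vs Ana: Chen wins 5–2.
  Chen vs Hira: Chen wins 5–2.
  Ana vs Hira: Ana wins 4–3.
Copeland scores (wins − losses):
  Ben: 4 − 0 = 4
  Eli: 2 − 2 = 0
  Chen: 3 − 1 = 2
  Ana: 1 − 3 = -2
  Hira: 0 − 4 = -4
Ben has the best Copeland score.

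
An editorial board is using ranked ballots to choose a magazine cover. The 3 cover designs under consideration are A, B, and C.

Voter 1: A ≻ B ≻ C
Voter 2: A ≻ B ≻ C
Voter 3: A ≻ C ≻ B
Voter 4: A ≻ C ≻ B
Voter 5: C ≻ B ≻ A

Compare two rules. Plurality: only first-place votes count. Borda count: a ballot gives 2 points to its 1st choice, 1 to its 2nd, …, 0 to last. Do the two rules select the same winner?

Yes

Plurality first-place counts: A 4, B 0, C 1 → A.
Borda totals: A 8, B 3, C 4 → A.
The two rules agree on A.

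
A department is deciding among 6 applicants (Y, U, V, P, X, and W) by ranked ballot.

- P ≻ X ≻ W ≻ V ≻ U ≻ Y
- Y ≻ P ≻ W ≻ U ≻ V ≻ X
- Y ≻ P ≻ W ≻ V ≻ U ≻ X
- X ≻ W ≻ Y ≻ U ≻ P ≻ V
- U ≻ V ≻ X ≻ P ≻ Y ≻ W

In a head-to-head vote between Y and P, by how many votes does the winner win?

Ballots ranking Y above P: 3.
Ballots ranking P above Y: 2.
Y wins 3–2, a margin of 1.

1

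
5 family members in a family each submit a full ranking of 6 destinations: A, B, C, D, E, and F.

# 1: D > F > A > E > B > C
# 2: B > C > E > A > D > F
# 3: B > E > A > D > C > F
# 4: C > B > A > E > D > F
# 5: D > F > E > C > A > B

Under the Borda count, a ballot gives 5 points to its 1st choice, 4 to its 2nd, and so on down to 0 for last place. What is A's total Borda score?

12

Borda scores:
  A: 3 + 2 + 3 + 3 + 1 = 12
  B: 1 + 5 + 5 + 4 + 0 = 15
  C: 0 + 4 + 1 + 5 + 2 = 12
  D: 5 + 1 + 2 + 1 + 5 = 14
  E: 2 + 3 + 4 + 2 + 3 = 14
  F: 4 + 0 + 0 + 0 + 4 = 8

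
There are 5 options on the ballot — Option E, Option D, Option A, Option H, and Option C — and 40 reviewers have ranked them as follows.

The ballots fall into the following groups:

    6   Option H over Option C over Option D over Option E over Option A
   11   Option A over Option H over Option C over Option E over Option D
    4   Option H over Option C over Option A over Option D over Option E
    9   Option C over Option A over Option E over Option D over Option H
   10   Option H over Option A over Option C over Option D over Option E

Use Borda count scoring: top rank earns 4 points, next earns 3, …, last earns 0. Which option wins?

Option H

Borda scores:
  Option E: 6·1 + 11·1 + 4·0 + 9·2 + 10·0 = 35
  Option D: 6·2 + 11·0 + 4·1 + 9·1 + 10·1 = 35
  Option A: 6·0 + 11·4 + 4·2 + 9·3 + 10·3 = 109
  Option H: 6·4 + 11·3 + 4·4 + 9·0 + 10·4 = 113
  Option C: 6·3 + 11·2 + 4·3 + 9·4 + 10·2 = 108
Option H has the highest total.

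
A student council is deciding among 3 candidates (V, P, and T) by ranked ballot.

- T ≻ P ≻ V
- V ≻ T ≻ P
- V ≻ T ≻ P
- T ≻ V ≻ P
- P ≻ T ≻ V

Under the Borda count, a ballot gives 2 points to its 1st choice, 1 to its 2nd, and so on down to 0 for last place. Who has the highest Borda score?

Borda scores:
  V: 0 + 2 + 2 + 1 + 0 = 5
  P: 1 + 0 + 0 + 0 + 2 = 3
  T: 2 + 1 + 1 + 2 + 1 = 7
T has the highest total.

T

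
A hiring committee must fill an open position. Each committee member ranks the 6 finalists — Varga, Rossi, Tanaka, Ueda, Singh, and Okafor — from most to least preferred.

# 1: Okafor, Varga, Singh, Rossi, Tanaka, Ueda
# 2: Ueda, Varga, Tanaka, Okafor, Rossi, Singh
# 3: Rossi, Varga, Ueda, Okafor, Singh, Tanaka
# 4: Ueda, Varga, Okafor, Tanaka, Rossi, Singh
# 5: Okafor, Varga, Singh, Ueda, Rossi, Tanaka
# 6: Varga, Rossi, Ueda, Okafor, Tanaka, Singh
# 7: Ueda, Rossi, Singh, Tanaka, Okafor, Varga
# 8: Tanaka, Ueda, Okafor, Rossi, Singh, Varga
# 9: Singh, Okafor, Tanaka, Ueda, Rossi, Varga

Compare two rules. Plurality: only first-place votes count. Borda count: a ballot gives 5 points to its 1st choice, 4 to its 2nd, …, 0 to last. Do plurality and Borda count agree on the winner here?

Yes

Plurality first-place counts: Varga 1, Rossi 1, Tanaka 1, Ueda 3, Singh 1, Okafor 2 → Ueda.
Borda totals: Varga 25, Rossi 21, Tanaka 17, Ueda 29, Singh 16, Okafor 27 → Ueda.
The two rules agree on Ueda.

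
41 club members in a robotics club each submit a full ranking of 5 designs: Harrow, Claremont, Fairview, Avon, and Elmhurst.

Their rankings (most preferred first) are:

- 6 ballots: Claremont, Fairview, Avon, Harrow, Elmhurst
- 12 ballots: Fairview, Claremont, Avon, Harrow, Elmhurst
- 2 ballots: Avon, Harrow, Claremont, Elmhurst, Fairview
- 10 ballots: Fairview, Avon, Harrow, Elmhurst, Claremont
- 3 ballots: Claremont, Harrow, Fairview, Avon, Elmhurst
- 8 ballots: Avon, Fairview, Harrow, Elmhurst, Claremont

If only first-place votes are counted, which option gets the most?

First-place vote totals:
  Harrow: 0
  Claremont: 9
  Fairview: 22
  Avon: 10
  Elmhurst: 0
Fairview has the most first-place votes.

Fairview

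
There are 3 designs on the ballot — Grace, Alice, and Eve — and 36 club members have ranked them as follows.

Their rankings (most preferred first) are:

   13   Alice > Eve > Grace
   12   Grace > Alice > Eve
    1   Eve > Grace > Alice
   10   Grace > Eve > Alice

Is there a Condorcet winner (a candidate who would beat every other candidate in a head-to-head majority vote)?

Head-to-head results (36 voters total):
Grace vs Alice: Grace wins 23–13.
Grace vs Eve: Grace wins 22–14.
Alice vs Eve: Alice wins 25–11.
Grace beats each rival — Alice (23–13), Eve (22–14) — so Grace is the Condorcet winner.

Yes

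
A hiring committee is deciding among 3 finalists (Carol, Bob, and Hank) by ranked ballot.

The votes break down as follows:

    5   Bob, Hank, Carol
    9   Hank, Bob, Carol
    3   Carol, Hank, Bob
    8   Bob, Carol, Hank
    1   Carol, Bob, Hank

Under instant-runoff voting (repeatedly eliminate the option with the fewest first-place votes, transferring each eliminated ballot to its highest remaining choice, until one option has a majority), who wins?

Bob

Round 1: Bob 13, Hank 9, Carol 4. Carol has the fewest and is eliminated.
Round 2: Bob 14, Hank 12. Bob has a majority.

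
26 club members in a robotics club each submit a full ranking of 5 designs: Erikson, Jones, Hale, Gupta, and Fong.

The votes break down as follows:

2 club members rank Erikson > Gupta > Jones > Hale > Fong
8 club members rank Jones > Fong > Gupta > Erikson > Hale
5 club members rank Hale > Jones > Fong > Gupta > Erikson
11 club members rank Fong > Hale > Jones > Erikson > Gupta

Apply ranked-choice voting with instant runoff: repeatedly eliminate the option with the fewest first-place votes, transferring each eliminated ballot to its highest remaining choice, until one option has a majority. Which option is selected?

Round 1: Fong 11, Jones 8, Hale 5, Erikson 2, Gupta 0. Gupta has the fewest and is eliminated.
Round 2: Fong 11, Jones 8, Hale 5, Erikson 2. Erikson has the fewest and is eliminated.
Round 3: Fong 11, Jones 10, Hale 5. Hale has the fewest and is eliminated.
Round 4: Jones 15, Fong 11. Jones has a majority.

Jones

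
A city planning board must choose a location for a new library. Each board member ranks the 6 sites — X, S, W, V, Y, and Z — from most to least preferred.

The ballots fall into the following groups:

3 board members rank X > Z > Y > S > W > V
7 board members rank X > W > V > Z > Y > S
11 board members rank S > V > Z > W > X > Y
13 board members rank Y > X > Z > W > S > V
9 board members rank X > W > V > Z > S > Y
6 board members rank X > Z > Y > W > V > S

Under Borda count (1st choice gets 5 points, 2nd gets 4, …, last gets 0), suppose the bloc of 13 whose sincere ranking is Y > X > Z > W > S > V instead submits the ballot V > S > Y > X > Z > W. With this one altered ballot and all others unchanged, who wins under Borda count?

Borda totals with the altered ballot: X 162, S 122, W 101, V 163, Y 73, Z 114.
The switch changes the winner from X to V.

V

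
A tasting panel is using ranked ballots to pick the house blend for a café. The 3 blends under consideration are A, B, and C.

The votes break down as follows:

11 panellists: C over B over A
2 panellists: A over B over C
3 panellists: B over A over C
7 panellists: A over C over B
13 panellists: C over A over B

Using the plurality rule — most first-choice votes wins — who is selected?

C

First-place vote totals:
  A: 9
  B: 3
  C: 24
C has the most first-place votes.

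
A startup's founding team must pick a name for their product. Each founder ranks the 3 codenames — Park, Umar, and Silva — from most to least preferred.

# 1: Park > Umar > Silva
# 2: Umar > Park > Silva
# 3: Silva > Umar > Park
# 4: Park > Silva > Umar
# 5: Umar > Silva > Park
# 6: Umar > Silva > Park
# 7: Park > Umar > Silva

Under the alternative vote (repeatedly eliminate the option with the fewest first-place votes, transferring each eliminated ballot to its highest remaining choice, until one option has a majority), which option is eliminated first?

Round 1: Park 3, Umar 3, Silva 1. Silva has the fewest and is eliminated.
Round 2: Umar 4, Park 3. Umar has a majority.

Silva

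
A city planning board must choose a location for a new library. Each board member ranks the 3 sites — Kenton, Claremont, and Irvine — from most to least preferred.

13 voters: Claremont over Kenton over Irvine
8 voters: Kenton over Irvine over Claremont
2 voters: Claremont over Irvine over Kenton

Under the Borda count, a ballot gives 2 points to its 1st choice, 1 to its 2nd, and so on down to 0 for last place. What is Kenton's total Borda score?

Borda scores:
  Kenton: 13·1 + 8·2 + 2·0 = 29
  Claremont: 13·2 + 8·0 + 2·2 = 30
  Irvine: 13·0 + 8·1 + 2·1 = 10

29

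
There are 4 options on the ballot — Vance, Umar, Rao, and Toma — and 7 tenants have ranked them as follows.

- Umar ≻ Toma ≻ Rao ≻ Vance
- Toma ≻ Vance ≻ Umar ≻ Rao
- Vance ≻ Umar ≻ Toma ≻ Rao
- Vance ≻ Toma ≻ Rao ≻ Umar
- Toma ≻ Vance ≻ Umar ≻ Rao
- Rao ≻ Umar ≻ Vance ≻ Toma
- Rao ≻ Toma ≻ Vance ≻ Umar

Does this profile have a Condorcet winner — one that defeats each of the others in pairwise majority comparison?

Yes

Head-to-head results (7 voters total):
Vance vs Umar: Vance wins 5–2.
Vance vs Rao: Vance wins 4–3.
Vance vs Toma: Toma wins 4–3.
Umar vs Rao: Umar wins 4–3.
Umar vs Toma: Toma wins 4–3.
Rao vs Toma: Toma wins 5–2.
Toma beats each rival — Vance (4–3), Umar (4–3), Rao (5–2) — so Toma is the Condorcet winner.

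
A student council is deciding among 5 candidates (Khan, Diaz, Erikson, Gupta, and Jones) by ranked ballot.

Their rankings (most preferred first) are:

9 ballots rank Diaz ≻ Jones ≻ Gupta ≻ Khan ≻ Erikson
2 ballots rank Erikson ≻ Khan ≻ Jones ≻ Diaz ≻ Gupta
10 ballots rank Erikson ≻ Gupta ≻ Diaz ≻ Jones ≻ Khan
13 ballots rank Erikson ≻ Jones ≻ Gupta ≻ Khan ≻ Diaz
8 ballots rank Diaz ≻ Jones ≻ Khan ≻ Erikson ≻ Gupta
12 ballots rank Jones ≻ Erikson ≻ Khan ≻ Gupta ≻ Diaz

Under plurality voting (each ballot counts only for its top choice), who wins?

First-place vote totals:
  Khan: 0
  Diaz: 17
  Erikson: 25
  Gupta: 0
  Jones: 12
Erikson has the most first-place votes.

Erikson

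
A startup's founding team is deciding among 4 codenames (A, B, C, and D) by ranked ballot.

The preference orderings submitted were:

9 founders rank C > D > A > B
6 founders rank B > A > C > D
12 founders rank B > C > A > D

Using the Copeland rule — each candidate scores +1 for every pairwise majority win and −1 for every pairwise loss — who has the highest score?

Pairwise results:
  A vs B: B wins 18–9.
  A vs C: C wins 21–6.
  A vs D: A wins 18–9.
  B vs C: B wins 18–9.
  B vs D: B wins 18–9.
  C vs D: C wins 27–0.
Copeland scores (wins − losses):
  A: 1 − 2 = -1
  B: 3 − 0 = 3
  C: 2 − 1 = 1
  D: 0 − 3 = -3
B has the best Copeland score.

B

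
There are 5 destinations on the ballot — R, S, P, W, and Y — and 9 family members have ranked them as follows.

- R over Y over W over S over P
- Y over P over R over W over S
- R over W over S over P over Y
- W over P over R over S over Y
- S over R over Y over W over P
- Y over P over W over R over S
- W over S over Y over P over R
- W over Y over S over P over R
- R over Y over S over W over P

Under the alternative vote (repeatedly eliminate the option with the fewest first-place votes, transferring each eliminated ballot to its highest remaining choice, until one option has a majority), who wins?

Round 1: R 3, W 3, Y 2, S 1, P 0. P has the fewest and is eliminated.
Round 2: R 3, W 3, Y 2, S 1. S has the fewest and is eliminated.
Round 3: R 4, W 3, Y 2. Y has the fewest and is eliminated.
Round 4: R 5, W 4. R has a majority.

R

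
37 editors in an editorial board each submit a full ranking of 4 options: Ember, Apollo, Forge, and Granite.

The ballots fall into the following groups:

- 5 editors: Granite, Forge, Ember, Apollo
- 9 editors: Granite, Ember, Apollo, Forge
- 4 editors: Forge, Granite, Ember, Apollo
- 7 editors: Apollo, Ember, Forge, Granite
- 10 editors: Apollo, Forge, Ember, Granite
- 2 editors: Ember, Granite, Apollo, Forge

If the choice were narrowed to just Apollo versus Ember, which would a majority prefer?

Ember

Ballots ranking Apollo above Ember: 7+10 = 17.
Ballots ranking Ember above Apollo: 5+9+4+2 = 20.
Ember wins the head-to-head, 20–17.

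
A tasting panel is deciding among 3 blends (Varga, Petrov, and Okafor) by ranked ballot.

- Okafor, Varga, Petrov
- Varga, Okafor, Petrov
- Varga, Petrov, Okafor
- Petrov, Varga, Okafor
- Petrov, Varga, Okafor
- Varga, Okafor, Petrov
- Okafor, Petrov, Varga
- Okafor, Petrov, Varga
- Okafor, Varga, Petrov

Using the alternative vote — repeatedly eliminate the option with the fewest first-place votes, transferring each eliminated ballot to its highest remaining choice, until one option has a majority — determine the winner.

Round 1: Okafor 4, Varga 3, Petrov 2. Petrov has the fewest and is eliminated.
Round 2: Varga 5, Okafor 4. Varga has a majority.

Varga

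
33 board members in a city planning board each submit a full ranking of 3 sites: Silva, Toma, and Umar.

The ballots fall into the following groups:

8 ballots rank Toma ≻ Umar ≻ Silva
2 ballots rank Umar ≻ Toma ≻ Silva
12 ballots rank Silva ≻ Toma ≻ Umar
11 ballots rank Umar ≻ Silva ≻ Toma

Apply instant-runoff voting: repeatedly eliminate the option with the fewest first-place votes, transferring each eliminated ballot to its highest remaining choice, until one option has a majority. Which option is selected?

Umar

Round 1: Umar 13, Silva 12, Toma 8. Toma has the fewest and is eliminated.
Round 2: Umar 21, Silva 12. Umar has a majority.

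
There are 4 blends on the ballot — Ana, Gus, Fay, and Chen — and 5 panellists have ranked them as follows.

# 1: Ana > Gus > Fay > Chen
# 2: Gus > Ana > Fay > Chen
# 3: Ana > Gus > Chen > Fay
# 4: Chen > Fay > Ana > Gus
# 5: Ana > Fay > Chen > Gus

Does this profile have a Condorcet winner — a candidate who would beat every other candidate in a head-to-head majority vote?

Yes

Head-to-head results (5 voters total):
Ana vs Gus: Ana wins 4–1.
Ana vs Fay: Ana wins 4–1.
Ana vs Chen: Ana wins 4–1.
Gus vs Fay: Gus wins 3–2.
Gus vs Chen: Gus wins 3–2.
Fay vs Chen: Fay wins 3–2.
Ana beats each rival — Gus (4–1), Fay (4–1), Chen (4–1) — so Ana is the Condorcet winner.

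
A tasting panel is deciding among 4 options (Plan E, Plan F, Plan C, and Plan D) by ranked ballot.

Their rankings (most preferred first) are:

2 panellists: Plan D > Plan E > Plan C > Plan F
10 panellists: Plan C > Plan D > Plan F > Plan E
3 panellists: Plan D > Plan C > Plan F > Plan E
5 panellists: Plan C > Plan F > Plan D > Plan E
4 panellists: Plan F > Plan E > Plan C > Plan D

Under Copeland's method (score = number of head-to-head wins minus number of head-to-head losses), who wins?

Pairwise results:
  Plan E vs Plan F: Plan F wins 22–2.
  Plan E vs Plan C: Plan C wins 18–6.
  Plan E vs Plan D: Plan D wins 20–4.
  Plan F vs Plan C: Plan C wins 20–4.
  Plan F vs Plan D: Plan D wins 15–9.
  Plan C vs Plan D: Plan C wins 19–5.
Copeland scores (wins − losses):
  Plan E: 0 − 3 = -3
  Plan F: 1 − 2 = -1
  Plan C: 3 − 0 = 3
  Plan D: 2 − 1 = 1
Plan C has the best Copeland score.

Plan C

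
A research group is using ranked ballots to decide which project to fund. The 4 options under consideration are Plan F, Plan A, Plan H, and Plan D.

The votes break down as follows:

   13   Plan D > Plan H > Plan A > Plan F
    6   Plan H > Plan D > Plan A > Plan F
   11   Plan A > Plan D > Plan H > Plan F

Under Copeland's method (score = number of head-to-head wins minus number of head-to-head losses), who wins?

Pairwise results:
  Plan F vs Plan A: Plan A wins 30–0.
  Plan F vs Plan H: Plan H wins 30–0.
  Plan F vs Plan D: Plan D wins 30–0.
  Plan A vs Plan H: Plan H wins 19–11.
  Plan A vs Plan D: Plan D wins 19–11.
  Plan H vs Plan D: Plan D wins 24–6.
Copeland scores (wins − losses):
  Plan F: 0 − 3 = -3
  Plan A: 1 − 2 = -1
  Plan H: 2 − 1 = 1
  Plan D: 3 − 0 = 3
Plan D has the best Copeland score.

Plan D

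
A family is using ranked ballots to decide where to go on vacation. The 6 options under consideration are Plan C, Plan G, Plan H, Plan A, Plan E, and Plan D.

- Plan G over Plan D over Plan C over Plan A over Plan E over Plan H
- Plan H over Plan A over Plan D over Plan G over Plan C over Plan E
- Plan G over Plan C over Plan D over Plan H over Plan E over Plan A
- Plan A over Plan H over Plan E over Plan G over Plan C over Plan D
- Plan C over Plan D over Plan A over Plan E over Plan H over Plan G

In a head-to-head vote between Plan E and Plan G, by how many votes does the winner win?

1

Ballots ranking Plan E above Plan G: 2.
Ballots ranking Plan G above Plan E: 3.
Plan G wins 3–2, a margin of 1.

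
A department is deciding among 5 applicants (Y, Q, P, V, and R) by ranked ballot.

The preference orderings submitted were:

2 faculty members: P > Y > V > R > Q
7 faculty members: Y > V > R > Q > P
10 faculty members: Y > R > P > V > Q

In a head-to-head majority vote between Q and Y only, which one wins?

Ballots ranking Q above Y: 0.
Ballots ranking Y above Q: 2+7+10 = 19.
Y wins the head-to-head, 19–0.

Y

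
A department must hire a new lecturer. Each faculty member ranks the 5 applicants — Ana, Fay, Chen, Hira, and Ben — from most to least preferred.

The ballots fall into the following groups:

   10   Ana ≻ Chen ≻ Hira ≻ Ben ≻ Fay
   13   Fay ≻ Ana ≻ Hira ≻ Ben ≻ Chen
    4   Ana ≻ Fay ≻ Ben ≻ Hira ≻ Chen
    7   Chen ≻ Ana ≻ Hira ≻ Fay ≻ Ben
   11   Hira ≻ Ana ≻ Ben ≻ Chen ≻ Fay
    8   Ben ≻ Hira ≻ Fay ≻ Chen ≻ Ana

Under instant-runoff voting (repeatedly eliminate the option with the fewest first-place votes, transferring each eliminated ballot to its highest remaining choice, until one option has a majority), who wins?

Round 1: Ana 14, Fay 13, Hira 11, Ben 8, Chen 7. Chen has the fewest and is eliminated.
Round 2: Ana 21, Fay 13, Hira 11, Ben 8. Ben has the fewest and is eliminated.
Round 3: Ana 21, Hira 19, Fay 13. Fay has the fewest and is eliminated.
Round 4: Ana 34, Hira 19. Ana has a majority.

Ana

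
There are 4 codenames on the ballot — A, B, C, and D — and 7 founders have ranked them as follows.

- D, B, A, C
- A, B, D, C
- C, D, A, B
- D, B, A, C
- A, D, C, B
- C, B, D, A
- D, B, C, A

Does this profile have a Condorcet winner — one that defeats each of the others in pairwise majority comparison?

Head-to-head results (7 voters total):
A vs B: B wins 4–3.
A vs C: A wins 4–3.
A vs D: D wins 5–2.
B vs C: B wins 4–3.
B vs D: D wins 5–2.
C vs D: D wins 5–2.
D beats each rival — A (5–2), B (5–2), C (5–2) — so D is the Condorcet winner.

Yes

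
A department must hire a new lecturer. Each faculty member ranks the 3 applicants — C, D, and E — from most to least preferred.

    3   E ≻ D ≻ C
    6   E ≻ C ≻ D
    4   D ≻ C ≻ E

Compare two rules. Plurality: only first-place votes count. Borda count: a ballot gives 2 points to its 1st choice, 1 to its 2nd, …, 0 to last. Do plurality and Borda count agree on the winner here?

Yes

Plurality first-place counts: C 0, D 4, E 9 → E.
Borda totals: C 10, D 11, E 18 → E.
The two rules agree on E.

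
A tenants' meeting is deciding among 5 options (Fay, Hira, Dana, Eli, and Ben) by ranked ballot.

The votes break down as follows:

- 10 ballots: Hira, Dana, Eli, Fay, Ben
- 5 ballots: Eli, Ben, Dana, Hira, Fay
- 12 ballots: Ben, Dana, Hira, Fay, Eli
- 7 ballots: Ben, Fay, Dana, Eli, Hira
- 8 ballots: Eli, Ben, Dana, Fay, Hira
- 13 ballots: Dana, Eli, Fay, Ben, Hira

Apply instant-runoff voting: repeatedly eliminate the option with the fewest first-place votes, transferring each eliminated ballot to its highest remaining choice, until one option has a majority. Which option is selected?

Ben

Round 1: Ben 19, Dana 13, Eli 13, Hira 10, Fay 0. Fay has the fewest and is eliminated.
Round 2: Ben 19, Dana 13, Eli 13, Hira 10. Hira has the fewest and is eliminated.
Round 3: Dana 23, Ben 19, Eli 13. Eli has the fewest and is eliminated.
Round 4: Ben 32, Dana 23. Ben has a majority.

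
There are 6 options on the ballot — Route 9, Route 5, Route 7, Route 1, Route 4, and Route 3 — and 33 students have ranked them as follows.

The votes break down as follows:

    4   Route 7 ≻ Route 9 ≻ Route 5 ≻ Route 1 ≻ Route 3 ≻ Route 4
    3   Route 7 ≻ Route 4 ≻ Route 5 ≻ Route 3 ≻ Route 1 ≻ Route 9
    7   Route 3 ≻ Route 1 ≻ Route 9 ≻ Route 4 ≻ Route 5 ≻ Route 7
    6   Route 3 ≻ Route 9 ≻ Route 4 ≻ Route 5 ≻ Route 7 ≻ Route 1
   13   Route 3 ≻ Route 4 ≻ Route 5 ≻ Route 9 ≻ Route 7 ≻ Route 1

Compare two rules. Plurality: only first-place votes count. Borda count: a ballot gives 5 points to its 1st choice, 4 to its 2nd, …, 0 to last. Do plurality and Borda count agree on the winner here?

Plurality first-place counts: Route 9 0, Route 5 0, Route 7 7, Route 1 0, Route 4 0, Route 3 26 → Route 3.
Borda totals: Route 9 87, Route 5 79, Route 7 54, Route 1 39, Route 4 96, Route 3 140 → Route 3.
The two rules agree on Route 3.

Yes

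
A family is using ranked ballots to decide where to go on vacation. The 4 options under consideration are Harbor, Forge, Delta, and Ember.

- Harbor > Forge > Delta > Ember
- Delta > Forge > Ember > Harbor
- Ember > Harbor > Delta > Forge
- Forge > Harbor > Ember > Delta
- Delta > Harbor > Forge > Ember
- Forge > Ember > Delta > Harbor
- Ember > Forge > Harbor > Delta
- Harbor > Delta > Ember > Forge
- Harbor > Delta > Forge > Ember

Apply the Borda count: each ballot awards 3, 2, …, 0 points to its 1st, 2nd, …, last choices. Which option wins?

Borda scores:
  Harbor: 3 + 0 + 2 + 2 + 2 + 0 + 1 + 3 + 3 = 16
  Forge: 2 + 2 + 0 + 3 + 1 + 3 + 2 + 0 + 1 = 14
  Delta: 1 + 3 + 1 + 0 + 3 + 1 + 0 + 2 + 2 = 13
  Ember: 0 + 1 + 3 + 1 + 0 + 2 + 3 + 1 + 0 = 11
Harbor has the highest total.

Harbor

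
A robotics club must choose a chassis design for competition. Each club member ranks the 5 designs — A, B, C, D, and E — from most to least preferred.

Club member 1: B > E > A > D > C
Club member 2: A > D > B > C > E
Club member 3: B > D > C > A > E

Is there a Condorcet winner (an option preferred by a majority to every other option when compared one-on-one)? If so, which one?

B

Head-to-head results (3 voters total):
A vs B: B wins 2–1.
A vs C: A wins 2–1.
A vs D: A wins 2–1.
A vs E: A wins 2–1.
B vs C: B wins 3–0.
B vs D: B wins 2–1.
B vs E: B wins 3–0.
C vs D: D wins 3–0.
C vs E: C wins 2–1.
D vs E: D wins 2–1.
B beats each rival — A (2–1), C (3–0), D (2–1), E (3–0) — so B is the Condorcet winner.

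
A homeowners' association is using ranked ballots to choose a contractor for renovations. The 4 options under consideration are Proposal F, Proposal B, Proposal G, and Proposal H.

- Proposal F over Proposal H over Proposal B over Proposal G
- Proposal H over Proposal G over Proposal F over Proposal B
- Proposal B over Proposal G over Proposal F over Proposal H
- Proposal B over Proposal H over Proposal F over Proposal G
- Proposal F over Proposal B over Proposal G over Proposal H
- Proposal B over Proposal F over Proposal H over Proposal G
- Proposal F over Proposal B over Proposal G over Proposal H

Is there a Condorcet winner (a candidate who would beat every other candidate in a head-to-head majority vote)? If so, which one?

Proposal F

Head-to-head results (7 voters total):
Proposal F vs Proposal B: Proposal F wins 4–3.
Proposal F vs Proposal G: Proposal F wins 5–2.
Proposal F vs Proposal H: Proposal F wins 5–2.
Proposal B vs Proposal G: Proposal B wins 6–1.
Proposal B vs Proposal H: Proposal B wins 5–2.
Proposal G vs Proposal H: Proposal H wins 4–3.
Proposal F beats each rival — Proposal B (4–3), Proposal G (5–2), Proposal H (5–2) — so Proposal F is the Condorcet winner.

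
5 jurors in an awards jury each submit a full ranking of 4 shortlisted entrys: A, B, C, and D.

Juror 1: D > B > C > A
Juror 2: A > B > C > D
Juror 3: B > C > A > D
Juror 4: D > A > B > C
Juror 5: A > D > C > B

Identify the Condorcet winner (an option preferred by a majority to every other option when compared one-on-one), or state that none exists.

A

Head-to-head results (5 voters total):
A vs B: A wins 3–2.
A vs C: A wins 3–2.
A vs D: A wins 3–2.
B vs C: B wins 4–1.
B vs D: D wins 3–2.
C vs D: D wins 3–2.
A beats each rival — B (3–2), C (3–2), D (3–2) — so A is the Condorcet winner.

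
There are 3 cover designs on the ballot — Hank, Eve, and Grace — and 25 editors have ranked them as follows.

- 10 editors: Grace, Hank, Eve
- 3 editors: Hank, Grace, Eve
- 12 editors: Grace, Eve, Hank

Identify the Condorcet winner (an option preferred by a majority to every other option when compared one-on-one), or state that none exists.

Head-to-head results (25 voters total):
Hank vs Eve: Hank wins 13–12.
Hank vs Grace: Grace wins 22–3.
Eve vs Grace: Grace wins 25–0.
Grace beats each rival — Hank (22–3), Eve (25–0) — so Grace is the Condorcet winner.

Grace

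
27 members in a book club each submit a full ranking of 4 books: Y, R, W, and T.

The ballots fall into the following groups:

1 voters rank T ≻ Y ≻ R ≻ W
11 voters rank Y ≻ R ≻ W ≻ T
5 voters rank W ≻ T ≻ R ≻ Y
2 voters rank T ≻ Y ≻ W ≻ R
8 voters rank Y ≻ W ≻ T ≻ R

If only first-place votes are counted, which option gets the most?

First-place vote totals:
  Y: 19
  R: 0
  W: 5
  T: 3
Y has the most first-place votes.

Y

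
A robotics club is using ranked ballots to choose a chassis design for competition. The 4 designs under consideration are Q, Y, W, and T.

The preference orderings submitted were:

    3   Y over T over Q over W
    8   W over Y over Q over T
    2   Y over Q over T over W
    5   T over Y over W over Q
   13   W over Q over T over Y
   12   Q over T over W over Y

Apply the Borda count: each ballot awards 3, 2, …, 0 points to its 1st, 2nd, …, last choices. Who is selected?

W

Borda scores:
  Q: 3·1 + 8·1 + 2·2 + 5·0 + 13·2 + 12·3 = 77
  Y: 3·3 + 8·2 + 2·3 + 5·2 + 13·0 + 12·0 = 41
  W: 3·0 + 8·3 + 2·0 + 5·1 + 13·3 + 12·1 = 80
  T: 3·2 + 8·0 + 2·1 + 5·3 + 13·1 + 12·2 = 60
W has the highest total.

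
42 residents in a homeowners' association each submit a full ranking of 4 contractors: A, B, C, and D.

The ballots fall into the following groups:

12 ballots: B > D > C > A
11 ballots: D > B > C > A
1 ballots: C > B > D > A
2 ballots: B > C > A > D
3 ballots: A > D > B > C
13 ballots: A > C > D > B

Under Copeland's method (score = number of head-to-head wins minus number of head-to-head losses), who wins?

D

Pairwise results:
  A vs B: B wins 26–16.
  A vs C: C wins 26–16.
  A vs D: D wins 24–18.
  B vs C: B wins 28–14.
  B vs D: D wins 27–15.
  C vs D: D wins 26–16.
Copeland scores (wins − losses):
  A: 0 − 3 = -3
  B: 2 − 1 = 1
  C: 1 − 2 = -1
  D: 3 − 0 = 3
D has the best Copeland score.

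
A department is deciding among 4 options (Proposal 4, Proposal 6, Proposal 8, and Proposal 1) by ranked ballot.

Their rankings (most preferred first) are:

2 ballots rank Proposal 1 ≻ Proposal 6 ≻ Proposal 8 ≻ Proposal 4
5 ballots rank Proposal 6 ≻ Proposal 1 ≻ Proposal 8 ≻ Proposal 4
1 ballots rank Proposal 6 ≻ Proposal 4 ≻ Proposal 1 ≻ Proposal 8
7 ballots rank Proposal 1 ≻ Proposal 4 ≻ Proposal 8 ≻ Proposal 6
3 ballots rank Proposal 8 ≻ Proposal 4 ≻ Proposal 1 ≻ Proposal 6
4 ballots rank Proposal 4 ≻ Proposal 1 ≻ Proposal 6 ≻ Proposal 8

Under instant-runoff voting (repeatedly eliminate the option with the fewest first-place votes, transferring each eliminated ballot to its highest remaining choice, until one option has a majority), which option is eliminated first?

Round 1: Proposal 1 9, Proposal 6 6, Proposal 4 4, Proposal 8 3. Proposal 8 has the fewest and is eliminated.
Round 2: Proposal 1 9, Proposal 4 7, Proposal 6 6. Proposal 6 has the fewest and is eliminated.
Round 3: Proposal 1 14, Proposal 4 8. Proposal 1 has a majority.

Proposal 8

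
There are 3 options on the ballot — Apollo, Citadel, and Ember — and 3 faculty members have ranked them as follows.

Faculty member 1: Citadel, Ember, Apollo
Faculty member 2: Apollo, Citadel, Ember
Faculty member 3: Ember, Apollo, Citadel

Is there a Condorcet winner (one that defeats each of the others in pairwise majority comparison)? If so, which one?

None — there is no Condorcet winner

Head-to-head results (3 voters total):
Apollo vs Citadel: Apollo wins 2–1.
Apollo vs Ember: Ember wins 2–1.
Citadel vs Ember: Citadel wins 2–1.
No candidate beats all others: Apollo beats Citadel beats Ember beats Apollo, a majority cycle.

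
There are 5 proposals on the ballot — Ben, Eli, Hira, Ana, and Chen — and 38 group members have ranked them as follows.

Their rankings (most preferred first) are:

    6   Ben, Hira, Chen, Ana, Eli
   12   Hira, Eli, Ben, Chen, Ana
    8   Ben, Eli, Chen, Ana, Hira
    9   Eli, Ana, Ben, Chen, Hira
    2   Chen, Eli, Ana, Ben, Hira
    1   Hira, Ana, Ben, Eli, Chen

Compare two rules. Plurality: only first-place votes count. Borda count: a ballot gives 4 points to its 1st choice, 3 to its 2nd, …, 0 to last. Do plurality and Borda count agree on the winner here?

Plurality first-place counts: Ben 14, Eli 9, Hira 13, Ana 0, Chen 2 → Ben.
Borda totals: Ben 102, Eli 103, Hira 70, Ana 48, Chen 57 → Eli.
The two rules disagree: plurality picks Ben, Borda picks Eli.

No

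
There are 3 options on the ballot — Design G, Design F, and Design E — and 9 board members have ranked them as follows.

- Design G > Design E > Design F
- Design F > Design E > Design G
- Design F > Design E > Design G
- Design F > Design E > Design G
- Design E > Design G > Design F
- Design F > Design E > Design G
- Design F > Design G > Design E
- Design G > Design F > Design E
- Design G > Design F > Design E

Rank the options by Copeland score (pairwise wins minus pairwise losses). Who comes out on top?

Pairwise results:
  Design G vs Design F: Design F wins 5–4.
  Design G vs Design E: Design E wins 5–4.
  Design F vs Design E: Design F wins 7–2.
Copeland scores (wins − losses):
  Design G: 0 − 2 = -2
  Design F: 2 − 0 = 2
  Design E: 1 − 1 = 0
Design F has the best Copeland score.

Design F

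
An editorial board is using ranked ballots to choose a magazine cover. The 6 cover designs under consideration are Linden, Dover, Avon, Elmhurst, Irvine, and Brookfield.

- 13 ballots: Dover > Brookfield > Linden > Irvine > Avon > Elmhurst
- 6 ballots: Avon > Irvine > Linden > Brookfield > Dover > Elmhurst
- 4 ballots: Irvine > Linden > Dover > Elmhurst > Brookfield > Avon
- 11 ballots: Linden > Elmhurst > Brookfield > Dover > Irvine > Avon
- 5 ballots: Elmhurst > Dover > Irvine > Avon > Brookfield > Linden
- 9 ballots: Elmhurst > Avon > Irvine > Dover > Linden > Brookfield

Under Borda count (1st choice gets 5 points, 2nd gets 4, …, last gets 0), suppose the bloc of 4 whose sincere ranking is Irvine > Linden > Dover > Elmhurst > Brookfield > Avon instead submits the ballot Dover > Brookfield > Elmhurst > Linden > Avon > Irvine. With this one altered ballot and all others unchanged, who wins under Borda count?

Borda totals with the altered ballot: Linden 129, Dover 151, Avon 93, Elmhurst 126, Irvine 103, Brookfield 118.
The winner is unchanged: still Dover.

Dover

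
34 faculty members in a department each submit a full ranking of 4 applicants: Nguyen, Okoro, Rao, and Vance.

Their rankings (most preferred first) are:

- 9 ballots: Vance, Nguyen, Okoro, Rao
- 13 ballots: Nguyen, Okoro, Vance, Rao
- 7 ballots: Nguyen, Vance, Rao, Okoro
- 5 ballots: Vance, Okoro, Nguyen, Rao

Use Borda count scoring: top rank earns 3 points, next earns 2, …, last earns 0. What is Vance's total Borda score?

69

Borda scores:
  Nguyen: 9·2 + 13·3 + 7·3 + 5·1 = 83
  Okoro: 9·1 + 13·2 + 7·0 + 5·2 = 45
  Rao: 9·0 + 13·0 + 7·1 + 5·0 = 7
  Vance: 9·3 + 13·1 + 7·2 + 5·3 = 69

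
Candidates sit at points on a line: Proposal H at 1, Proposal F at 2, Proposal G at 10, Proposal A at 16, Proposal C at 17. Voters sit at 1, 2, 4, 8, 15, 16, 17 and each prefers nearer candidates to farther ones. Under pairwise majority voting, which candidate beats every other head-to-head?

Proposal G

With single-peaked preferences on a line, the Condorcet winner is the candidate closest to the median voter.
The median voter (position 8) is closest to Proposal G at 10.
Check: Proposal G vs Proposal C — voters closer to Proposal G: 4 of 7.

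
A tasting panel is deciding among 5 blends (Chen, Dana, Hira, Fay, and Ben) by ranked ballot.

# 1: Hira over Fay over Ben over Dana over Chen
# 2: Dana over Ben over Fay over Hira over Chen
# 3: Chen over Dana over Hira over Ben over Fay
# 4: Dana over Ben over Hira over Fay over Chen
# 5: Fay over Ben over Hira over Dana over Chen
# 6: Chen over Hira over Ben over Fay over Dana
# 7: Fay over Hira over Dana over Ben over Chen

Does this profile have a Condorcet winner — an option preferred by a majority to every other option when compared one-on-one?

Head-to-head results (7 voters total):
Chen vs Dana: Dana wins 5–2.
Chen vs Hira: Hira wins 5–2.
Chen vs Fay: Fay wins 5–2.
Chen vs Ben: Ben wins 5–2.
Dana vs Hira: Hira wins 4–3.
Dana vs Fay: Fay wins 4–3.
Dana vs Ben: Dana wins 4–3.
Hira vs Fay: Hira wins 4–3.
Hira vs Ben: Hira wins 4–3.
Fay vs Ben: Ben wins 4–3.
Hira beats each rival — Chen (5–2), Dana (4–3), Fay (4–3), Ben (4–3) — so Hira is the Condorcet winner.

Yes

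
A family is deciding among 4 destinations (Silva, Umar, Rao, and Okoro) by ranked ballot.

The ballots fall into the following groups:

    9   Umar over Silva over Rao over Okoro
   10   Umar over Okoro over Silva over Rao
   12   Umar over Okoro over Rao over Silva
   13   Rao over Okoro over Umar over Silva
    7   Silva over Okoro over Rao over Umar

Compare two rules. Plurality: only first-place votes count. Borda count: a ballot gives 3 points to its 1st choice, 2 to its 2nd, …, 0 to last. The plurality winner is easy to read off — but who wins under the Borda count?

Umar

Plurality first-place counts: Silva 7, Umar 31, Rao 13, Okoro 0 → Umar.
Borda totals: Silva 49, Umar 106, Rao 67, Okoro 84 → Umar.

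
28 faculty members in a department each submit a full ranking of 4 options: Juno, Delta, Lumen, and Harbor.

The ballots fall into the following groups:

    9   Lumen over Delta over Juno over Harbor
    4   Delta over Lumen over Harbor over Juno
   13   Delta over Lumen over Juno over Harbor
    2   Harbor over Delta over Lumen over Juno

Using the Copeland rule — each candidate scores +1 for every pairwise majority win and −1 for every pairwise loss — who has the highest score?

Pairwise results:
  Juno vs Delta: Delta wins 28–0.
  Juno vs Lumen: Lumen wins 28–0.
  Juno vs Harbor: Juno wins 22–6.
  Delta vs Lumen: Delta wins 19–9.
  Delta vs Harbor: Delta wins 26–2.
  Lumen vs Harbor: Lumen wins 26–2.
Copeland scores (wins − losses):
  Juno: 1 − 2 = -1
  Delta: 3 − 0 = 3
  Lumen: 2 − 1 = 1
  Harbor: 0 − 3 = -3
Delta has the best Copeland score.

Delta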